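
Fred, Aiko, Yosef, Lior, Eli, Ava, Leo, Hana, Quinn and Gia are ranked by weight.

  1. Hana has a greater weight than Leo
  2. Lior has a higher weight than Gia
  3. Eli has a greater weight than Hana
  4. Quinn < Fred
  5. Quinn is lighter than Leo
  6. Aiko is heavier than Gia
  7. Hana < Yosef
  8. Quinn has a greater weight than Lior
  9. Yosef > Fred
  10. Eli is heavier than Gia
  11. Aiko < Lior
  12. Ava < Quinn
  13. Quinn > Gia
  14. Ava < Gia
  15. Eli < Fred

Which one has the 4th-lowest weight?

Chaining the given pairs: Ava < Gia < Aiko < Lior < Quinn < Leo < Hana < Eli < Fred < Yosef.
Counting 4 from the smallest end gives Lior.

Lior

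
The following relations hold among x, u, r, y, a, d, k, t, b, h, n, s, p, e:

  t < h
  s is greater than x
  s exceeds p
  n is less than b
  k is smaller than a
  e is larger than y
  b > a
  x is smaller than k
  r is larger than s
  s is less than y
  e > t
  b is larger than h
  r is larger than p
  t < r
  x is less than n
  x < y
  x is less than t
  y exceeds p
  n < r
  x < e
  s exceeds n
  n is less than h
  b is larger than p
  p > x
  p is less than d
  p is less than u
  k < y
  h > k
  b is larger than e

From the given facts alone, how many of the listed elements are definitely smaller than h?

The elements the relations force below h are x, n, k, t — no chain reaches any other.
That is 4.

4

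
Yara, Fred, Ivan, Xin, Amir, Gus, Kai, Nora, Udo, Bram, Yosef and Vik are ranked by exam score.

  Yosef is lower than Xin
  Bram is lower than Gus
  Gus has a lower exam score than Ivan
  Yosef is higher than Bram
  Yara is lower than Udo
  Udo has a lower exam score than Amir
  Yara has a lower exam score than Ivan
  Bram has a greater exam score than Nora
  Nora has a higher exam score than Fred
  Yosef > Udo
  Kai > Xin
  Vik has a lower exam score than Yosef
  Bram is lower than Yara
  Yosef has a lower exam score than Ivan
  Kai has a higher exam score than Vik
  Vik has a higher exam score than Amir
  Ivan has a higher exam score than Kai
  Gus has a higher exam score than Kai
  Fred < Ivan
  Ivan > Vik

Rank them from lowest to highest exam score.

Fred < Nora < Bram < Yara < Udo < Amir < Vik < Yosef < Xin < Kai < Gus < Ivan

The consecutive links are each given: Fred < Nora; Nora < Bram; Bram < Yara; Yara < Udo; Udo < Amir; Amir < Vik; Vik < Yosef; Yosef < Xin; Xin < Kai; Kai < Gus; Gus < Ivan.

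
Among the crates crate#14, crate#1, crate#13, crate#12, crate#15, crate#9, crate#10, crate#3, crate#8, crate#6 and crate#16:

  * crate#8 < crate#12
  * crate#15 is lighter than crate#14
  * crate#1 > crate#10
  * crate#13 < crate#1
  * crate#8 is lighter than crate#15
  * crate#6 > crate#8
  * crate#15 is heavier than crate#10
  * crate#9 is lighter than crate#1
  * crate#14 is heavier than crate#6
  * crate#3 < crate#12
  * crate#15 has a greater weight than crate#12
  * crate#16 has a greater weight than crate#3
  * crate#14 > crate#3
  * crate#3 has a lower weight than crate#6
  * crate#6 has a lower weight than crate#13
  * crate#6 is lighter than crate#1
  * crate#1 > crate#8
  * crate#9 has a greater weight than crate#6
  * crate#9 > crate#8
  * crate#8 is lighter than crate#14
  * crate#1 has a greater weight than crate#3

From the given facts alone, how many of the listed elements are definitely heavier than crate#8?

Directly above crate#8: crate#12, crate#6, crate#9, crate#15, crate#14, crate#1.
One step further: crate#13 (7 so far).
Nothing else is reachable above crate#8; 7 in all.

7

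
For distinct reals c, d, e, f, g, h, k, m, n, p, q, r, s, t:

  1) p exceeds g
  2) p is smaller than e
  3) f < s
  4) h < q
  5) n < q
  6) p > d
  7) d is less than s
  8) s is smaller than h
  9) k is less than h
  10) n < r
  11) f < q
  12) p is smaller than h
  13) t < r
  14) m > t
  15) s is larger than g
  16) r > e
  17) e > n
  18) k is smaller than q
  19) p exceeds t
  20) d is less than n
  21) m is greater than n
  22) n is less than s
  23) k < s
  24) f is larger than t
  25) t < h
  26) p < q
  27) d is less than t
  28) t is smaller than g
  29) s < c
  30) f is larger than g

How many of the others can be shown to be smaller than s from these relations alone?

6

The elements the relations force below s are d, t, n, g, k, f — no chain reaches any other.
That is 6.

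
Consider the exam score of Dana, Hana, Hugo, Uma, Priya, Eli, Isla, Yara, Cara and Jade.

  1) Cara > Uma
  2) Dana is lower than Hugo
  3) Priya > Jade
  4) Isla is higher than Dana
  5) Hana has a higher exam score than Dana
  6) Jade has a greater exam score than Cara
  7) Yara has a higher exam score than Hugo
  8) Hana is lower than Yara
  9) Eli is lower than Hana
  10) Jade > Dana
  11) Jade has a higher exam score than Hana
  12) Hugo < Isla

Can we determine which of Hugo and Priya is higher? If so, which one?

Following every chain through Hugo: above Hugo we get Isla, Yara; below Hugo we get Dana.
Priya is not reached, and no chain runs the other way from Priya to Hugo.
So the given relations leave the order of Hugo and Priya undetermined.

undetermined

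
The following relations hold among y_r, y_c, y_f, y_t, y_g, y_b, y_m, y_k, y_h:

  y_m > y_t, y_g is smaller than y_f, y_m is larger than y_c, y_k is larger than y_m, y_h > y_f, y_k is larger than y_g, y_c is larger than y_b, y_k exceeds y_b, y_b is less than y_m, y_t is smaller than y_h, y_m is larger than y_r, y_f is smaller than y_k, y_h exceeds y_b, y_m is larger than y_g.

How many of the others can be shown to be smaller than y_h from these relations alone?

The elements the relations force below y_h are y_b, y_t, y_g, y_f — no chain reaches any other.
That is 4.

4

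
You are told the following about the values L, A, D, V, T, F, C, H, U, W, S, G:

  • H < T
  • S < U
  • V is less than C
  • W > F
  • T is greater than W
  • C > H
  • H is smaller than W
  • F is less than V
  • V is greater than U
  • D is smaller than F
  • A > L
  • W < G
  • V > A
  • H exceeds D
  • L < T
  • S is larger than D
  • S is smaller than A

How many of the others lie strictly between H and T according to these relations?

The relations place H below T. An element lies strictly between them when it is forced above H and also forced below T.
Above H: {W, G, C}. Below T: {D, L, F, W}.
Intersection: {W} — 1.

1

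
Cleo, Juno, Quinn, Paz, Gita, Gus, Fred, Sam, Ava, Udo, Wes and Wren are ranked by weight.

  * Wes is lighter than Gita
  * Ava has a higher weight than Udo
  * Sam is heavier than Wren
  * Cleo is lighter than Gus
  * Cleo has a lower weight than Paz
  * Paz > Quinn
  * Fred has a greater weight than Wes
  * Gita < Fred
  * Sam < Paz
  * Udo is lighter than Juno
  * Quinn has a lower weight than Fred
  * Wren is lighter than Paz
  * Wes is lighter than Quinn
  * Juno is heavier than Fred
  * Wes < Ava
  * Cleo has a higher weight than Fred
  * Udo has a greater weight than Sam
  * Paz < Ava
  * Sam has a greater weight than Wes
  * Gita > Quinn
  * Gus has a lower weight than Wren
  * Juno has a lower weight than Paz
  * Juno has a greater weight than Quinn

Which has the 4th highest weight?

Udo

Piecing the relations together gives one ordering: Wes < Quinn < Gita < Fred < Cleo < Gus < Wren < Sam < Udo < Juno < Paz < Ava.
Counting 4 from the largest end gives Udo.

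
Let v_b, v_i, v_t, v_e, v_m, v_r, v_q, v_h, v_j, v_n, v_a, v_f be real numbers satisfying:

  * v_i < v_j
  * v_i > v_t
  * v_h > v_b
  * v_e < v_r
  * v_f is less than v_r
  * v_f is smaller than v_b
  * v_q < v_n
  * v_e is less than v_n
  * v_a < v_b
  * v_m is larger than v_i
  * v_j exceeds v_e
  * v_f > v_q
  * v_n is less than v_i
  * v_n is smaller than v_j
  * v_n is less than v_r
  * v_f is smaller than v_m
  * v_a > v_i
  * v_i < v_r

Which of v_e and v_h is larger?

v_e < v_n and v_n < v_i give v_e < v_i.
With v_i < v_a: v_e < v_n < v_i < v_a.
With v_a < v_b: v_e < v_n < v_i < v_a < v_b.
With v_b < v_h: v_e < v_n < v_i < v_a < v_b < v_h.
So v_e < v_h; v_h is the larger of the two.

v_h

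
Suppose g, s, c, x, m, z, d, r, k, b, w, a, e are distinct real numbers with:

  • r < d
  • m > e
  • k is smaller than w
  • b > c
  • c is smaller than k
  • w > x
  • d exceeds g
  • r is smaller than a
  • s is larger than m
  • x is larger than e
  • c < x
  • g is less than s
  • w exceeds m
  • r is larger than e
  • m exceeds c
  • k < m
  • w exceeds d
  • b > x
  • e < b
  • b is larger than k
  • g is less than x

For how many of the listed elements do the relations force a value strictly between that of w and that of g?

2

Chaining upward from g reaches: x, s, d, b.
Chaining downward from w reaches: c, k, e, m, x, r, d.
Strictly between g and w are those in both lists: x, d — 2 elements.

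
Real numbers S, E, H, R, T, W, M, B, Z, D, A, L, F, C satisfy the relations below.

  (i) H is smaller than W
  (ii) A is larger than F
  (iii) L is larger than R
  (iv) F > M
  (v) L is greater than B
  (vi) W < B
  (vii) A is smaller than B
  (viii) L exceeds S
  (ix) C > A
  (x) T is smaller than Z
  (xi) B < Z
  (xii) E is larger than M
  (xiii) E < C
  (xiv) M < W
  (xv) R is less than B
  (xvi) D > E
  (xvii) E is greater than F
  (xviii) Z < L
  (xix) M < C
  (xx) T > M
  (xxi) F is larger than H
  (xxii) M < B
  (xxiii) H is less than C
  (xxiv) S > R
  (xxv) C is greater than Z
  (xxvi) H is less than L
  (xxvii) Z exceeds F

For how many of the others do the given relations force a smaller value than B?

From B the given relations immediately reach M, R, A, W.
From those, H, F — 6 in total.
Nothing else is reachable below B; 6 in all.

6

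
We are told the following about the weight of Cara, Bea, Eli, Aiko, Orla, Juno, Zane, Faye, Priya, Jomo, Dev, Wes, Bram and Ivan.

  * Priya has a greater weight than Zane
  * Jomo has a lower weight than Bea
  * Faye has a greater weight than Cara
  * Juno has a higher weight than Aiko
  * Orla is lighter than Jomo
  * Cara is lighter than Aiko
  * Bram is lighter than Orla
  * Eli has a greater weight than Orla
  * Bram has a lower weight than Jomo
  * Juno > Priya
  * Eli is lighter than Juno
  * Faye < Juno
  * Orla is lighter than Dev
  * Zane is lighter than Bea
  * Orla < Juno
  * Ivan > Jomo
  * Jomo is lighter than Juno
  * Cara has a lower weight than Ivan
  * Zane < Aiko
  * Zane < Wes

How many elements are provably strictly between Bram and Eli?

1

The relations place Bram below Eli. An element lies strictly between them when it is forced above Bram and also forced below Eli.
Above Bram: {Orla, Jomo, Ivan, Bea, Dev, Juno}. Below Eli: {Orla}.
Intersection: {Orla} — 1.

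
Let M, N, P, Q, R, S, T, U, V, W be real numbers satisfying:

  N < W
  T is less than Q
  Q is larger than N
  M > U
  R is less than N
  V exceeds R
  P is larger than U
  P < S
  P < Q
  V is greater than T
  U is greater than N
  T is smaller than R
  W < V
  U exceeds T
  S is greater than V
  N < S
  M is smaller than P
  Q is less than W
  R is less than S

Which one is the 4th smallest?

The consecutive relations fix a unique order: T < R < N < U < M < P < Q < W < V < S.
Counting 4 from the smallest end gives U.

U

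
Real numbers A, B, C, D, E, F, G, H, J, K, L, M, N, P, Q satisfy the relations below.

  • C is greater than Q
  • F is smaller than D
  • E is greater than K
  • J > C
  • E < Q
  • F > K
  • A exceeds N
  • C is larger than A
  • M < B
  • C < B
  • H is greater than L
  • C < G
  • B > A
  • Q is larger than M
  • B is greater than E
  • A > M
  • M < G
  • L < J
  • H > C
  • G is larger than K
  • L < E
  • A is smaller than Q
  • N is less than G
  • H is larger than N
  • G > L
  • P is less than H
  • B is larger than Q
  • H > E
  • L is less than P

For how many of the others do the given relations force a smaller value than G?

8

From G the given relations immediately reach M, K, L, N, C.
From those, A, Q — 7 in total.
From those, E — 8 in total.
Nothing else is reachable below G; 8 in all.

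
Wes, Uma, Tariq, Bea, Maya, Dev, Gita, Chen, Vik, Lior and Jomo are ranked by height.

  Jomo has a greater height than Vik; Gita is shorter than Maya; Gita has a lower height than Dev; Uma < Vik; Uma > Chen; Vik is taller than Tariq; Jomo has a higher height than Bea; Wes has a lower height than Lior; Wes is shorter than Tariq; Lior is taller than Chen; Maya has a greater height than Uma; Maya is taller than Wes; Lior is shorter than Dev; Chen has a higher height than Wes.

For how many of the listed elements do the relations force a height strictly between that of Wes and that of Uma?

Chaining upward from Wes reaches: Tariq, Chen, Lior, Vik, Dev, Maya, Jomo.
Chaining downward from Uma reaches: Chen.
Strictly between Wes and Uma are those in both lists: Chen — 1 element.

1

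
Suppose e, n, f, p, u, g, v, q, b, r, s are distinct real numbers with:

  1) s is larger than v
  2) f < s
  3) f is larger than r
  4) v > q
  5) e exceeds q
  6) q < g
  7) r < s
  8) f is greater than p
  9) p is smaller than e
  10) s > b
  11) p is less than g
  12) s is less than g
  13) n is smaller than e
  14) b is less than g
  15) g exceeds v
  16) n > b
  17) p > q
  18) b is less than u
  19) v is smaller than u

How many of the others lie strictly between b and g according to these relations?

Chaining upward from b reaches: n, s, u, e.
Chaining downward from g reaches: q, r, v, p, f, s.
Strictly between b and g are those in both lists: s — 1 element.

1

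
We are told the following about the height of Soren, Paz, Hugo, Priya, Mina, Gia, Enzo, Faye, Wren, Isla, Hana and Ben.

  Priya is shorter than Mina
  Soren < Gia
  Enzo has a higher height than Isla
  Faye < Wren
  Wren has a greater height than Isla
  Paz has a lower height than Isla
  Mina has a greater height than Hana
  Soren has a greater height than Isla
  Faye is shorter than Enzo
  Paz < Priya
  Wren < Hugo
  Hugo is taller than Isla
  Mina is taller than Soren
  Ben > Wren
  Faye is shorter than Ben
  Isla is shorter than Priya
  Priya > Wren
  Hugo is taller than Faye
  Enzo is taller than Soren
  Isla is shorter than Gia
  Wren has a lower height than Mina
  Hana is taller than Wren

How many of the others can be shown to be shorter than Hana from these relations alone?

4

Directly below Hana: Wren.
One step further: Faye, Isla (3 so far).
One step further: Paz (4 so far).
No other element is forced below Hana by the given relations, so the count is 4.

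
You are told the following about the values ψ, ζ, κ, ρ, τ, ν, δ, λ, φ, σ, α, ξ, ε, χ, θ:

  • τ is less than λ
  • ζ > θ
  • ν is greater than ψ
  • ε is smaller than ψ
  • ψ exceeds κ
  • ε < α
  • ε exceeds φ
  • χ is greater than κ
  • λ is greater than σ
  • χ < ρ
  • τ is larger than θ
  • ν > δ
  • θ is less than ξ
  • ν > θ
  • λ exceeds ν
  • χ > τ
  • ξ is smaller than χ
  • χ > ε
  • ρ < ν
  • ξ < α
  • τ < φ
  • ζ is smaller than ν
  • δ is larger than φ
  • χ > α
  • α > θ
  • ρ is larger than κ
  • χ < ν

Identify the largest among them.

θ is not greatest since θ < τ; σ is not greatest since σ < λ; τ is not greatest since τ < χ; ξ is not greatest since ξ < α; φ is not greatest since φ < ε; ε is not greatest since ε < α; κ is not greatest since κ < ρ; α is not greatest since α < χ; χ is not greatest since χ < ρ; ψ is not greatest since ψ < ν; δ is not greatest since δ < ν; ζ is not greatest since ζ < ν; ρ is not greatest since ρ < ν; ν is not greatest since ν < λ.
Only λ has nothing above it, so λ is the largest.

λ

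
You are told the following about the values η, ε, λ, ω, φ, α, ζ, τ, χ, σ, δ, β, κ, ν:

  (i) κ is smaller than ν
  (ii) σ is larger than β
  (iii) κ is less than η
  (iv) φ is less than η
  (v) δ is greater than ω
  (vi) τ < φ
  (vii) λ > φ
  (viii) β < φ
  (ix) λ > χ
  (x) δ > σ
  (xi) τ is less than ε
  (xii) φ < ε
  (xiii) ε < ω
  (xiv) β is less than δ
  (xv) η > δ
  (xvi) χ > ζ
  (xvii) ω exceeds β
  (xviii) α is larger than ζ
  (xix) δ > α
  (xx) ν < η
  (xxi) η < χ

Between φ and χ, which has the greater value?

The relevant relations are φ < ε; ε < ω; ω < δ; δ < η; η < χ.
Together: φ < ε < ω < δ < η < χ.
So φ < χ; χ is the larger of the two.

χ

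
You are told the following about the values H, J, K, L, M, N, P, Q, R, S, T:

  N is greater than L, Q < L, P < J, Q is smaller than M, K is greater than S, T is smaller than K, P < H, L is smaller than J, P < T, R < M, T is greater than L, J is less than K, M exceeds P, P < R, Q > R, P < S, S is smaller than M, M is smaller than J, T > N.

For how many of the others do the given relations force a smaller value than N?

Directly below N: L.
One step further: Q (2 so far).
One step further: R (3 so far).
One step further: P (4 so far).
Nothing else is reachable below N; 4 in all.

4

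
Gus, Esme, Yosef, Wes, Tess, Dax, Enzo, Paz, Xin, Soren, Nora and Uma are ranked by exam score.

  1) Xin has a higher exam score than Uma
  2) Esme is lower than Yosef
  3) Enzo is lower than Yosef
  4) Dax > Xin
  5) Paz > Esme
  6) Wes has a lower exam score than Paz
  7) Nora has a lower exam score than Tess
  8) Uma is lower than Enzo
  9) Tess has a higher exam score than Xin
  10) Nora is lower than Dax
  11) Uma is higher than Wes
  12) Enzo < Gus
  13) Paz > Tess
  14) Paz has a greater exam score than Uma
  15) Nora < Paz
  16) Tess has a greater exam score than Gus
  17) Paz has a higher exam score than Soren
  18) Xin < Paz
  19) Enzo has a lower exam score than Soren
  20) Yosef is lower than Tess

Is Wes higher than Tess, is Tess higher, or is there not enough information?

Wes < Uma < Enzo < Yosef < Tess, by transitivity through Uma, Enzo, Yosef.
So Tess is higher.

Tess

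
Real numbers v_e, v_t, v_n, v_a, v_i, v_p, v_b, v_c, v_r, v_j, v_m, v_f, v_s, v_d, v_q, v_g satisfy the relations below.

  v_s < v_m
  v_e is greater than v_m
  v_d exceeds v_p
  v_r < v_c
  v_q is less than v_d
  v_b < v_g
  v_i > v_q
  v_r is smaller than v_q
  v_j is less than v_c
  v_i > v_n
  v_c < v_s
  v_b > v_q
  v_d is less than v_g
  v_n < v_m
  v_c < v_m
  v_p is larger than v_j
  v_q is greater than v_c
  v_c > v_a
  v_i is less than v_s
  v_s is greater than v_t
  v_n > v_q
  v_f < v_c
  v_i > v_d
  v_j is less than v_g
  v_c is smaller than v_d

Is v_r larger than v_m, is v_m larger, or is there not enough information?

The relevant relations are v_r < v_c; v_c < v_q; v_q < v_n; v_n < v_i; v_i < v_s; v_s < v_m.
Chaining these gives v_r < v_c < v_q < v_n < v_i < v_s < v_m.
So v_m is larger.

v_m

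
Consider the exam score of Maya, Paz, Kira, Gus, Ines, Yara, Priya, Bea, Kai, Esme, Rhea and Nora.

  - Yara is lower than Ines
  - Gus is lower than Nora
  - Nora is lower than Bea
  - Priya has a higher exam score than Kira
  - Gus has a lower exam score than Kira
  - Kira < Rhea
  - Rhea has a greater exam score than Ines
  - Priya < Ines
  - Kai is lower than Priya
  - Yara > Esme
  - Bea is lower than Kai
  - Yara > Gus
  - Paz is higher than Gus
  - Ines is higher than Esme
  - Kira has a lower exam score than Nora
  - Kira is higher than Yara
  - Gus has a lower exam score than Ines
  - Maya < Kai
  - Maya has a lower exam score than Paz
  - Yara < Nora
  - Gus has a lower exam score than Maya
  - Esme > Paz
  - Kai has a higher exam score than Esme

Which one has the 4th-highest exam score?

Kai

Piecing the relations together gives one ordering: Gus < Maya < Paz < Esme < Yara < Kira < Nora < Bea < Kai < Priya < Ines < Rhea.
The 4th largest is Kai.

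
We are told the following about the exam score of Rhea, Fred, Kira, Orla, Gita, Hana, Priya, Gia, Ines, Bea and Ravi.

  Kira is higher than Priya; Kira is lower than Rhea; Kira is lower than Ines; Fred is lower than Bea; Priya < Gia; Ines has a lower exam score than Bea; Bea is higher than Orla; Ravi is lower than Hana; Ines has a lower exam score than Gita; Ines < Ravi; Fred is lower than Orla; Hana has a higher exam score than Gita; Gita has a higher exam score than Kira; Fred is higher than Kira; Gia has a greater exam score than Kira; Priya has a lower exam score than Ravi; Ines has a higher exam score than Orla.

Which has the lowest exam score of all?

Kira is not least since Priya < Kira; Fred is not least since Kira < Fred; Orla is not least since Fred < Orla; Ines is not least since Orla < Ines; Ravi is not least since Ines < Ravi; Rhea is not least since Kira < Rhea; Gita is not least since Kira < Gita; Hana is not least since Ravi < Hana; Gia is not least since Kira < Gia; Bea is not least since Ines < Bea.
Only Priya has nothing below it, so Priya is the lowest exam score.

Priya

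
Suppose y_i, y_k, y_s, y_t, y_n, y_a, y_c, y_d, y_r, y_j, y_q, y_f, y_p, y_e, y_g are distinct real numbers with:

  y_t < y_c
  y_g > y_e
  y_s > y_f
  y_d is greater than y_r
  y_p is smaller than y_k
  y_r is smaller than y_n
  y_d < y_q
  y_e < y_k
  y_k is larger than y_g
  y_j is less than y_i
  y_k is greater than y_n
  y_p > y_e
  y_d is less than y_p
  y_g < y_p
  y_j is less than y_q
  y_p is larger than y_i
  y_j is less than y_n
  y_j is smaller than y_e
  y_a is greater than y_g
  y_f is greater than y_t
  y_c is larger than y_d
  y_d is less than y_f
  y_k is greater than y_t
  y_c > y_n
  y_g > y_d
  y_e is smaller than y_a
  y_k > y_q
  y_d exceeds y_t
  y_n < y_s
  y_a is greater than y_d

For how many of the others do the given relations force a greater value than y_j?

From y_j the given relations immediately reach y_e, y_n, y_i, y_q.
From those, y_g, y_c, y_s, y_p, y_a, y_k — 10 in total.
Nothing else is reachable above y_j; 10 in all.

10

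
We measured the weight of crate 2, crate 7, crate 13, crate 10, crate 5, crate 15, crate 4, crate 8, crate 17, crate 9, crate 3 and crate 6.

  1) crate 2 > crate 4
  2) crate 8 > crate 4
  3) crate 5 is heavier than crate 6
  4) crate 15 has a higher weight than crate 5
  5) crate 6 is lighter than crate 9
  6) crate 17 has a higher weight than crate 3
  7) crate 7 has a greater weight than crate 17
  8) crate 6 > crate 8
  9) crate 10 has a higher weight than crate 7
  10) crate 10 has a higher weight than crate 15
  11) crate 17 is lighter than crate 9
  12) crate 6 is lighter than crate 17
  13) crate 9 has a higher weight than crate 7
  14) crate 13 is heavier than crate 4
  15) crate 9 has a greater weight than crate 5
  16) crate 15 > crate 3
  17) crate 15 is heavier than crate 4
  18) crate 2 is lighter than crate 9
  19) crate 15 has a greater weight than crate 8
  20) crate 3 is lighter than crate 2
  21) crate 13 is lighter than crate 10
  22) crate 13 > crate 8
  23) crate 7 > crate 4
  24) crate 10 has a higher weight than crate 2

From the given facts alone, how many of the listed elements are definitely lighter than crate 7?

The elements the relations force below crate 7 are crate 4, crate 3, crate 8, crate 6, crate 17 — no chain reaches any other.
That is 5.

5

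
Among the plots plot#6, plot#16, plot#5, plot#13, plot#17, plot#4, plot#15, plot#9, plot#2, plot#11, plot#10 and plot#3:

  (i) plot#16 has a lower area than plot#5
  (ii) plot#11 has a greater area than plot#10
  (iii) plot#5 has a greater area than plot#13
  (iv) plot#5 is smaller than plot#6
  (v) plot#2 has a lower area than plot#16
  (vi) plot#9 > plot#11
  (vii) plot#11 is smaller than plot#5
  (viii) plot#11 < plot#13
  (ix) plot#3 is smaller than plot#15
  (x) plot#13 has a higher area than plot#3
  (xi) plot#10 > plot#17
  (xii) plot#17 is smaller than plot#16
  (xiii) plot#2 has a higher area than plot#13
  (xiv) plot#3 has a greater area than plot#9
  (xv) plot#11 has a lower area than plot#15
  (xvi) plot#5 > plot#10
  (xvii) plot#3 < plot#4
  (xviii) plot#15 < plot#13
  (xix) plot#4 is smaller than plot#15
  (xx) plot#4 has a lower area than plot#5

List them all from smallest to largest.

Each adjacent pair is fixed by a given relation: plot#17 < plot#10; plot#10 < plot#11; plot#11 < plot#9; plot#9 < plot#3; plot#3 < plot#4; plot#4 < plot#15; plot#15 < plot#13; plot#13 < plot#2; plot#2 < plot#16; plot#16 < plot#5; plot#5 < plot#6. Chaining them end to end gives the full order.

plot#17 < plot#10 < plot#11 < plot#9 < plot#3 < plot#4 < plot#15 < plot#13 < plot#2 < plot#16 < plot#5 < plot#6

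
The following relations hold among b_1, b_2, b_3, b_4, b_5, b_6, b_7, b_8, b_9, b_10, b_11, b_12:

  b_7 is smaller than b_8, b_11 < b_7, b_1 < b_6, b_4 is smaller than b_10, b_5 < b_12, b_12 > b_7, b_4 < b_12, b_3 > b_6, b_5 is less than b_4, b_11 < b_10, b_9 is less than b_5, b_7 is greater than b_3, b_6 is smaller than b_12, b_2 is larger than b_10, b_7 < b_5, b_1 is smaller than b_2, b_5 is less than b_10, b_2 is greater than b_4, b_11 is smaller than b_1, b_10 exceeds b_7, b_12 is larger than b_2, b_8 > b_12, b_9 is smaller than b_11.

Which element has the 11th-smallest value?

The consecutive relations fix a unique order: b_9 < b_11 < b_1 < b_6 < b_3 < b_7 < b_5 < b_4 < b_10 < b_2 < b_12 < b_8.
The 11th smallest is b_12.

b_12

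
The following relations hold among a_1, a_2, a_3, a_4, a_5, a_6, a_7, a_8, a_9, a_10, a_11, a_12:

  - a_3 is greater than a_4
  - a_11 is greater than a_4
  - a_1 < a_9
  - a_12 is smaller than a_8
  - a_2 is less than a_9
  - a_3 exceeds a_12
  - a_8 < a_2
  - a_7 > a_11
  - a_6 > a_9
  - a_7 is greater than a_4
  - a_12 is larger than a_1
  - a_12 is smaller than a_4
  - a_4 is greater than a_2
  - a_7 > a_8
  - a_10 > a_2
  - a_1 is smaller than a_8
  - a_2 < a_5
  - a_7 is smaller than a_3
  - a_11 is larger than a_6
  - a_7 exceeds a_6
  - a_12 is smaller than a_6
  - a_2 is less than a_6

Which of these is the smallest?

a_12 is not least since a_1 < a_12; a_8 is not least since a_1 < a_8; a_2 is not least since a_8 < a_2; a_9 is not least since a_2 < a_9; a_10 is not least since a_2 < a_10; a_4 is not least since a_12 < a_4; a_6 is not least since a_2 < a_6; a_11 is not least since a_4 < a_11; a_7 is not least since a_11 < a_7; a_3 is not least since a_7 < a_3; a_5 is not least since a_2 < a_5.
Only a_1 has nothing below it, so a_1 is the smallest.

a_1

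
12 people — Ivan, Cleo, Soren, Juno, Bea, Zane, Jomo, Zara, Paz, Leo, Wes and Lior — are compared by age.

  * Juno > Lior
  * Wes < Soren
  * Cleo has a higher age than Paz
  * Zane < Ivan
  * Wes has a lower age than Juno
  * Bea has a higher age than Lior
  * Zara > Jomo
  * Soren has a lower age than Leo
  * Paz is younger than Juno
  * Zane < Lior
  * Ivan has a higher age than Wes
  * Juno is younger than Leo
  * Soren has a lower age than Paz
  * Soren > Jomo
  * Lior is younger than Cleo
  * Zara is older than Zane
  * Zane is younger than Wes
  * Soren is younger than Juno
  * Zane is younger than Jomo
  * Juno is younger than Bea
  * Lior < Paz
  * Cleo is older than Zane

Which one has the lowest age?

Wes is not least since Zane < Wes; Jomo is not least since Zane < Jomo; Soren is not least since Wes < Soren; Lior is not least since Zane < Lior; Paz is not least since Lior < Paz; Zara is not least since Zane < Zara; Ivan is not least since Zane < Ivan; Cleo is not least since Zane < Cleo; Juno is not least since Lior < Juno; Leo is not least since Soren < Leo; Bea is not least since Juno < Bea.
Only Zane has nothing below it, so Zane is the lowest age.

Zane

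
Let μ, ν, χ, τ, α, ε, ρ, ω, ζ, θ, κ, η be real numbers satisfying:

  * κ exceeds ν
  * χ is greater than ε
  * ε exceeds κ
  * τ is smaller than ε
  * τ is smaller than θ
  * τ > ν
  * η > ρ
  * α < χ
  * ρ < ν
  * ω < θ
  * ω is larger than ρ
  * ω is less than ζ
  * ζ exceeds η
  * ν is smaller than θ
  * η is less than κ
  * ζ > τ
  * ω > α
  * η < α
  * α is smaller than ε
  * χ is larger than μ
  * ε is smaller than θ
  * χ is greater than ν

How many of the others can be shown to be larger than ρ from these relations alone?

10

Directly above ρ: η, ν, ω.
One step further: α, κ, τ, ζ, θ, χ (9 so far).
One step further: ε (10 so far).
Nothing else is reachable above ρ; 10 in all.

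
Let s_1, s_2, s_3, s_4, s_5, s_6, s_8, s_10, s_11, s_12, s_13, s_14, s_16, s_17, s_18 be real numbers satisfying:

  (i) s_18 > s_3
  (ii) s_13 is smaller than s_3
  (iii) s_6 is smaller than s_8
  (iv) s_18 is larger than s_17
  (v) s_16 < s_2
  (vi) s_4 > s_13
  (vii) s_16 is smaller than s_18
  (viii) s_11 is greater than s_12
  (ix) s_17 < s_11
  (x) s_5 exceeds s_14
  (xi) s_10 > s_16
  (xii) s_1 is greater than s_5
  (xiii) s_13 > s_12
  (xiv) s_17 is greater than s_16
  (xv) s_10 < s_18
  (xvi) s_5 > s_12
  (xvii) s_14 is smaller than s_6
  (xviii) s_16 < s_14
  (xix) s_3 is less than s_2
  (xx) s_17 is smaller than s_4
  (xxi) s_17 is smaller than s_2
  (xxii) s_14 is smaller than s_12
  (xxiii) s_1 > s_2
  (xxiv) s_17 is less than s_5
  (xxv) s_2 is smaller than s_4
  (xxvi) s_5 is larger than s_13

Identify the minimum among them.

s_16

s_14 is not least since s_16 < s_14; s_17 is not least since s_16 < s_17; s_10 is not least since s_16 < s_10; s_12 is not least since s_14 < s_12; s_13 is not least since s_12 < s_13; s_3 is not least since s_13 < s_3; s_11 is not least since s_17 < s_11; s_18 is not least since s_16 < s_18; s_6 is not least since s_14 < s_6; s_5 is not least since s_13 < s_5; s_2 is not least since s_17 < s_2; s_4 is not least since s_13 < s_4; s_8 is not least since s_6 < s_8; s_1 is not least since s_2 < s_1.
Only s_16 has nothing below it, so s_16 is the minimum.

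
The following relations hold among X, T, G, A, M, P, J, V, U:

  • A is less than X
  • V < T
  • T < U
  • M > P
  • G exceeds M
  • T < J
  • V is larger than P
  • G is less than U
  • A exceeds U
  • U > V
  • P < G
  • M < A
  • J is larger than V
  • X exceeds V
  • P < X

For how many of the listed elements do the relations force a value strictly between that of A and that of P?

Chaining upward from P reaches: V, M, T, G, U, J, X.
Chaining downward from A reaches: V, M, T, G, U.
Strictly between P and A are those in both lists: V, M, T, G, U — 5 elements.

5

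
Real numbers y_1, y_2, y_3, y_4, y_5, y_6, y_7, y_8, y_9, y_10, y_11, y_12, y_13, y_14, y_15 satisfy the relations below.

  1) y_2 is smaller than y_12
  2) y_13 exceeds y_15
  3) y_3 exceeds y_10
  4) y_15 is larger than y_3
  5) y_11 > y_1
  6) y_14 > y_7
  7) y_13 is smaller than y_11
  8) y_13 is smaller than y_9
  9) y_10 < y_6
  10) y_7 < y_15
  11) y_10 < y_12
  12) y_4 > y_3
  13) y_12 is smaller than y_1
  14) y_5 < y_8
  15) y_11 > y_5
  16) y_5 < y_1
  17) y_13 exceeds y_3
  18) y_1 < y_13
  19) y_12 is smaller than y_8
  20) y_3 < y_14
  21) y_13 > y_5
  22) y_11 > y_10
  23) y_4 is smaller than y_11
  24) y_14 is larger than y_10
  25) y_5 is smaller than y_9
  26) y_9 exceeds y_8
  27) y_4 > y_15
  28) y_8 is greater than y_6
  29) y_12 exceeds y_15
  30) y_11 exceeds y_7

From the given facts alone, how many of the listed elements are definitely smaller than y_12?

5

Directly below y_12: y_10, y_2, y_15.
One step further: y_3, y_7 (5 so far).
Nothing else is reachable below y_12; 5 in all.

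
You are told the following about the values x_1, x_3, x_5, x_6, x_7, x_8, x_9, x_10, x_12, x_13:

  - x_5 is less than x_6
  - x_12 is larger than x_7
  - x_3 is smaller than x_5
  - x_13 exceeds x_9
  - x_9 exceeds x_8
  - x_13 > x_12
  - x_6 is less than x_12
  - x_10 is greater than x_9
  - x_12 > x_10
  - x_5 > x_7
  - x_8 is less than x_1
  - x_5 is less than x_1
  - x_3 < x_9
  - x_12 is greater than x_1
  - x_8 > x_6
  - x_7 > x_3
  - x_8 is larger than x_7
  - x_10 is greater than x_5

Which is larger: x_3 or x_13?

x_13

Link the given pairs in sequence: x_3 < x_5; x_5 < x_6; x_6 < x_8; x_8 < x_9; x_9 < x_10; x_10 < x_12; x_12 < x_13.
Together: x_3 < x_5 < x_6 < x_8 < x_9 < x_10 < x_12 < x_13.
So x_3 < x_13; x_13 is the larger of the two.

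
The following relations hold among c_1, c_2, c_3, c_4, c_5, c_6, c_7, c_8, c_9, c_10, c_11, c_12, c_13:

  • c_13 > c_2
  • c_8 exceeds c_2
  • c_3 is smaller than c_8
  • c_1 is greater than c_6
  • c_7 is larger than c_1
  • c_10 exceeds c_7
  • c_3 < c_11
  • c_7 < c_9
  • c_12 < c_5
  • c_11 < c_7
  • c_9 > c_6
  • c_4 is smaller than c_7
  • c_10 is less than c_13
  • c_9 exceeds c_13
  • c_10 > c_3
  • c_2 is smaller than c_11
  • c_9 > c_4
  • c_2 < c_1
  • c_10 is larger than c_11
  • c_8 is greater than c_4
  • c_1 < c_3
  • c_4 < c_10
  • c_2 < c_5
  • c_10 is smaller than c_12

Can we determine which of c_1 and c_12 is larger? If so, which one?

The relevant relations are c_1 < c_3; c_3 < c_11; c_11 < c_7; c_7 < c_10; c_10 < c_12.
Chaining these gives c_1 < c_3 < c_11 < c_7 < c_10 < c_12.
So c_12 is larger.

c_12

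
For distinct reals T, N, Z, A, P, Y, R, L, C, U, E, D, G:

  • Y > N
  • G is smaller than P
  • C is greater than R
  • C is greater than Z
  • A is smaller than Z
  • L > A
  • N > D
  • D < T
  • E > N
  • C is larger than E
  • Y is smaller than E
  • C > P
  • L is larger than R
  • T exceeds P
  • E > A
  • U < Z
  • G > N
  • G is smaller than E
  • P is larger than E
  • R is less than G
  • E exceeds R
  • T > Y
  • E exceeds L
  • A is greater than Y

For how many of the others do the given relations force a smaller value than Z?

From Z the given relations immediately reach U, A.
From those, Y — 3 in total.
From those, N — 4 in total.
From those, D — 5 in total.
Nothing else is reachable below Z; 5 in all.

5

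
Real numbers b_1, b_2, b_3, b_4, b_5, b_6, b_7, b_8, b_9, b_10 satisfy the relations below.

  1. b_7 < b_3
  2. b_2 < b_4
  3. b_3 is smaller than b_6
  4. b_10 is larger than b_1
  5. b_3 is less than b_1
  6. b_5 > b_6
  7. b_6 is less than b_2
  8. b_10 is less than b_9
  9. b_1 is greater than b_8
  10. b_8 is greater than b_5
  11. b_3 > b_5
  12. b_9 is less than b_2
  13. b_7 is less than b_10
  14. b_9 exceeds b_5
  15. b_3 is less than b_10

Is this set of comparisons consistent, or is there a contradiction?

inconsistent

Chaining the given relations yields b_3 < b_6 < b_5, so b_3 < b_5. But one relation states b_5 < b_3. These cannot both hold.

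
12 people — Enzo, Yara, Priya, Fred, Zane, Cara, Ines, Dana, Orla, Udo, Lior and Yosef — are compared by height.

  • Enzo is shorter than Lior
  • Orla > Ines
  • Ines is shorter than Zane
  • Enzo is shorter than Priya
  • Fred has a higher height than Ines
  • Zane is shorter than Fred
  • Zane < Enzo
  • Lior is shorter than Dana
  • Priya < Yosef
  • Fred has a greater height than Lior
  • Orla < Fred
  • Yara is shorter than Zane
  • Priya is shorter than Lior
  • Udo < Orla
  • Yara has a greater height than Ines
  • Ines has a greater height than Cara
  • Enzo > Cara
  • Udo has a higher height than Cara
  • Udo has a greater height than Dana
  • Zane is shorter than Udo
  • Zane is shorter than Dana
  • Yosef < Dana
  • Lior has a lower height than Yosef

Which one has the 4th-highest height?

Dana

Piecing the relations together gives one ordering: Cara < Ines < Yara < Zane < Enzo < Priya < Lior < Yosef < Dana < Udo < Orla < Fred.
Counting 4 from the largest end gives Dana.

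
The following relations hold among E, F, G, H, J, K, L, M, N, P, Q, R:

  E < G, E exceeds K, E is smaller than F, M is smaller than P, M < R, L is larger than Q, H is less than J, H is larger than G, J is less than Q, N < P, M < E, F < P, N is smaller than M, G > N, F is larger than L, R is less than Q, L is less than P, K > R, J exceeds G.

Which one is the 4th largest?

Q

The consecutive relations fix a unique order: N < M < R < K < E < G < H < J < Q < L < F < P.
Counting 4 from the largest end gives Q.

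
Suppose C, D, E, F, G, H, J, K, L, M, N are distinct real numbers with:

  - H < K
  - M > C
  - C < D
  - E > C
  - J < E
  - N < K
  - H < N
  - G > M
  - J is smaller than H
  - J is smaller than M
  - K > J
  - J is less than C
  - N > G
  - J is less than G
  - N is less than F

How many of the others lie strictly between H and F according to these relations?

Chaining upward from H reaches: N, K.
Chaining downward from F reaches: J, C, M, G, N.
Strictly between H and F are those in both lists: N — 1 element.

1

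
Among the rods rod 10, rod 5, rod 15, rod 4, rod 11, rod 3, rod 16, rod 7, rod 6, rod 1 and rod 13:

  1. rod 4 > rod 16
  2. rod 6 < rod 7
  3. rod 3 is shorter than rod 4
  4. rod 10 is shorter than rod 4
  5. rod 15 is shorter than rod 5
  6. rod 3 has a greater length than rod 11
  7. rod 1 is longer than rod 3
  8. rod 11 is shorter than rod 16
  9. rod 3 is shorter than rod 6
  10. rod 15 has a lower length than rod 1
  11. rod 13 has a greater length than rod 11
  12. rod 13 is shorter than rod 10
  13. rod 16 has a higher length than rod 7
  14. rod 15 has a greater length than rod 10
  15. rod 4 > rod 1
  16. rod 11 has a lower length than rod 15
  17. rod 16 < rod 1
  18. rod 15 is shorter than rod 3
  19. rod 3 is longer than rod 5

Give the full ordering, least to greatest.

rod 11 < rod 13 < rod 10 < rod 15 < rod 5 < rod 3 < rod 6 < rod 7 < rod 16 < rod 1 < rod 4

The consecutive links are each given: rod 11 < rod 13; rod 13 < rod 10; rod 10 < rod 15; rod 15 < rod 5; rod 5 < rod 3; rod 3 < rod 6; rod 6 < rod 7; rod 7 < rod 16; rod 16 < rod 1; rod 1 < rod 4.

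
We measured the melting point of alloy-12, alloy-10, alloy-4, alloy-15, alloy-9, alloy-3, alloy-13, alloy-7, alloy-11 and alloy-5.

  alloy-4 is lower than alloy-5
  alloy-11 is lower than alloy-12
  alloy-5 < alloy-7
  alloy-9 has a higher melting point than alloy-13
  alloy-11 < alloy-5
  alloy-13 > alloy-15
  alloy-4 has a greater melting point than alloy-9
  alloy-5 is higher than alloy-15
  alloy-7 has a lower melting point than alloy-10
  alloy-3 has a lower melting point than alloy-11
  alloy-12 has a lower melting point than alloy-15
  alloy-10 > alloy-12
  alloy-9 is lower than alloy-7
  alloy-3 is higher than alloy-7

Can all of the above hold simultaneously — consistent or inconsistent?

inconsistent

Chaining the given relations yields alloy-3 < alloy-11 < alloy-12 < alloy-15 < alloy-13 < alloy-9 < alloy-4 < alloy-5 < alloy-7, so alloy-3 < alloy-7. But one relation states alloy-7 < alloy-3. These cannot both hold.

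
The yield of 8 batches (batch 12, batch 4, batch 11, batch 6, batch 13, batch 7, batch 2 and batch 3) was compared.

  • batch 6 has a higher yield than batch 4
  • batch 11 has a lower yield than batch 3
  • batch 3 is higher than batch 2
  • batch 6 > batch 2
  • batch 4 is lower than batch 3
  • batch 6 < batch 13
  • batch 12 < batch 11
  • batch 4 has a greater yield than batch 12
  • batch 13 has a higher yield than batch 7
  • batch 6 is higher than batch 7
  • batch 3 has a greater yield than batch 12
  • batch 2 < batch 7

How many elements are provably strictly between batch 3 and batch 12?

2

Chaining upward from batch 12 reaches: batch 4, batch 11, batch 6, batch 13.
Chaining downward from batch 3 reaches: batch 4, batch 2, batch 11.
Strictly between batch 12 and batch 3 are those in both lists: batch 4, batch 11 — 2 elements.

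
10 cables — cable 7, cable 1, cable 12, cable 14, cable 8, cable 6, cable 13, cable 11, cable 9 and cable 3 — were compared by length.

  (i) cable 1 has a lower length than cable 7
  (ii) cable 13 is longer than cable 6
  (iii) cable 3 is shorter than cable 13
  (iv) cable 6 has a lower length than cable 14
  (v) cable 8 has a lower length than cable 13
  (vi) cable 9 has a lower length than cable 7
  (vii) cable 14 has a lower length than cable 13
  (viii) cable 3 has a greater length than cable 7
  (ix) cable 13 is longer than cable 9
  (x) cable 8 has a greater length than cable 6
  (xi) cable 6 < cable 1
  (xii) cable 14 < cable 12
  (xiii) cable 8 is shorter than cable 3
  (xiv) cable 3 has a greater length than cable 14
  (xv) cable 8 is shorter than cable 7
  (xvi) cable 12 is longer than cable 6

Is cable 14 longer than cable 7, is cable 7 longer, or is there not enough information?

undetermined

Following every chain through cable 14: above cable 14 we get cable 12, cable 3, cable 13; below cable 14 we get cable 6.
cable 7 is not reached, and no chain runs the other way from cable 7 to cable 14.
So the given relations leave the order of cable 14 and cable 7 undetermined.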